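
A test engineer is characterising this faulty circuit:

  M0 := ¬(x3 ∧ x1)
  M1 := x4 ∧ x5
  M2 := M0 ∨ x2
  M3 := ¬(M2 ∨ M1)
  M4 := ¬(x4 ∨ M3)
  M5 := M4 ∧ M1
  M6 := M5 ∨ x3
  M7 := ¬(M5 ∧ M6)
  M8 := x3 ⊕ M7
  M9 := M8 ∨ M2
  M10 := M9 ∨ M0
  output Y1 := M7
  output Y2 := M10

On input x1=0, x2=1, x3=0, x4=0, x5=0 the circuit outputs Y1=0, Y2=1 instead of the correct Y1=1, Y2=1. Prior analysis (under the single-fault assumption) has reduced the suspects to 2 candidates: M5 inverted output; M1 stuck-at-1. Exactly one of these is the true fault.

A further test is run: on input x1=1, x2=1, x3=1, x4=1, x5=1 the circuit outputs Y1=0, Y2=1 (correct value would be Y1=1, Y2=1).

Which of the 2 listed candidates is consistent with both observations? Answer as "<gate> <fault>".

M5 inverted output

Evaluate each candidate on input x1=1, x2=1, x3=1, x4=1, x5=1:
  M5 inverted output: M0=0, M1=1, M2=1, M3=0, M4=0, M5=1 [inverted output], M6=1, M7=0, M8=1, M9=1, M10=1 → Y1=0, Y2=1 — matches
  M1 stuck-at-1: M0=0, M1=1 [stuck-at-1], M2=1, M3=0, M4=0, M5=0, M6=1, M7=1, M8=0, M9=1, M10=1 → Y1=1, Y2=1 — eliminated
Only M5 inverted output reproduces the observed Y1=0, Y2=1.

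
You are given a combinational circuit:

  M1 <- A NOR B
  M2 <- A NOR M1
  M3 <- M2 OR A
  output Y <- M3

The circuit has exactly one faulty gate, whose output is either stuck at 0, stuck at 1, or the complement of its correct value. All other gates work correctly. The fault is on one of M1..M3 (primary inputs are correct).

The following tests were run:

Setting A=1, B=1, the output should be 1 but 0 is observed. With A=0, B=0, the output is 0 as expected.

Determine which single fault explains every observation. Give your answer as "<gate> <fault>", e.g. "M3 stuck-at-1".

Fault-free values for test 1 (A=1, B=1): M1=0, M2=0, M3=1, giving Y=1. Observed 0.
Test 1: faults giving observed 0 are {M3 stuck-at-0, M3 inverted output}.
Test 2 (A=0, B=0): fault-free M1=1, M2=0, M3=0 → 0; observed 0. Eliminates M3 inverted output.
Only M3 stuck-at-0 is consistent with every test.

M3 stuck-at-0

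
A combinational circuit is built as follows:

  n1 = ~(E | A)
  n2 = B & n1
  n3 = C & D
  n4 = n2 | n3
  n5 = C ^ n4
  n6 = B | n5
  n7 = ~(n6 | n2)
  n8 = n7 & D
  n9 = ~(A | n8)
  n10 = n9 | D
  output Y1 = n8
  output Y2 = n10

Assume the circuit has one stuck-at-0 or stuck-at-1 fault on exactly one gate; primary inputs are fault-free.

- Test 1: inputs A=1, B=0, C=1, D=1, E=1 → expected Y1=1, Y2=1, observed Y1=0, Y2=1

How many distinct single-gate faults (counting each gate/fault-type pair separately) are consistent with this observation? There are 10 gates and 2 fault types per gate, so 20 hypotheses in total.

7

Fault-free: n1=0, n2=0, n3=1, n4=1, n5=0, n6=0, n7=1, n8=1, n9=0, n10=1 → Y1=1, Y2=1. Observed Y1=0, Y2=1.
  n1: none of the 2 fault types match ✗
  n2: stuck-at-1 ✓; others ✗
  n3: stuck-at-0 ✓; others ✗
  n4: stuck-at-0 ✓; others ✗
  n5: stuck-at-1 ✓; others ✗
  n6: stuck-at-1 ✓; others ✗
  n7: stuck-at-0 ✓; others ✗
  n8: stuck-at-0 ✓; others ✗
  n9: none of the 2 fault types match ✗
  n10: none of the 2 fault types match ✗
Consistent faults: {n2 stuck-at-1, n3 stuck-at-0, n4 stuck-at-0, n5 stuck-at-1, n6 stuck-at-1, n7 stuck-at-0, n8 stuck-at-0} — 7 in all.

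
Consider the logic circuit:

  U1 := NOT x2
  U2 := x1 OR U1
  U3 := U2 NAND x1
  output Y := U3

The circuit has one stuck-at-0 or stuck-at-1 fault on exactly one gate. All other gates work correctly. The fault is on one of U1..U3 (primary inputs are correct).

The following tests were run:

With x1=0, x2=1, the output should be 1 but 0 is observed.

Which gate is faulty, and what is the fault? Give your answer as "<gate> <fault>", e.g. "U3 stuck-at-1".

U3 stuck-at-0

Fault-free values for test 1 (x1=0, x2=1): U1=0, U2=0, U3=1, giving Y=1. Observed 0.
Test 1: faults giving observed 0 are {U3 stuck-at-0}.
Only U3 stuck-at-0 is consistent with every test.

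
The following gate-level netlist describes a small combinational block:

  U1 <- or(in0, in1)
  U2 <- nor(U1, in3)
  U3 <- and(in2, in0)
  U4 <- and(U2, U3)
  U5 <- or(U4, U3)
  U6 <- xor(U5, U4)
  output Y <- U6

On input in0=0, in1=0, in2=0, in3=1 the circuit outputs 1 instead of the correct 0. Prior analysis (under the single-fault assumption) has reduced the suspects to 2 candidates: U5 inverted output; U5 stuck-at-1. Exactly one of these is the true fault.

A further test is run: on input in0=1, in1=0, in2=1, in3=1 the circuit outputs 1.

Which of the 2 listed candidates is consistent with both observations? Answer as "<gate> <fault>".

U5 stuck-at-1

Evaluate each candidate on input in0=1, in1=0, in2=1, in3=1:
  U5 inverted output: U1=1, U2=0, U3=1, U4=0, U5=0 [inverted output], U6=0 → 0 — eliminated
  U5 stuck-at-1: U1=1, U2=0, U3=1, U4=0, U5=1 [stuck-at-1], U6=1 → 1 — matches
Only U5 stuck-at-1 reproduces the observed 1.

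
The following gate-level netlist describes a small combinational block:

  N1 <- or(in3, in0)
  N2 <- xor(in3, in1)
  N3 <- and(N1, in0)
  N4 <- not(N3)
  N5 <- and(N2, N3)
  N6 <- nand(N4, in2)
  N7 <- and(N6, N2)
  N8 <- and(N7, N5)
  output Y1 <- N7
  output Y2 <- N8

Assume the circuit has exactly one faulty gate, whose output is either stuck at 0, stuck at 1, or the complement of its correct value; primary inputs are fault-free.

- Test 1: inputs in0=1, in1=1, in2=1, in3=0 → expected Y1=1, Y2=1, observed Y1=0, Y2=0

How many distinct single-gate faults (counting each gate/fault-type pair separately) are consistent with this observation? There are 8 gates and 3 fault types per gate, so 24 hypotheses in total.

Fault-free: N1=1, N2=1, N3=1, N4=0, N5=1, N6=1, N7=1, N8=1 → Y1=1, Y2=1. Observed Y1=0, Y2=0.
  N1: stuck-at-0, inverted output ✓; others ✗
  N2: stuck-at-0, inverted output ✓; others ✗
  N3: stuck-at-0, inverted output ✓; others ✗
  N4: stuck-at-1, inverted output ✓; others ✗
  N5: none of the 3 fault types match ✗
  N6: stuck-at-0, inverted output ✓; others ✗
  N7: stuck-at-0, inverted output ✓; others ✗
  N8: none of the 3 fault types match ✗
Consistent faults: {N1 stuck-at-0, N1 inverted output, N2 stuck-at-0, N2 inverted output, N3 stuck-at-0, N3 inverted output, N4 stuck-at-1, N4 inverted output, N6 stuck-at-0, N6 inverted output, N7 stuck-at-0, N7 inverted output} — 12 in all.

12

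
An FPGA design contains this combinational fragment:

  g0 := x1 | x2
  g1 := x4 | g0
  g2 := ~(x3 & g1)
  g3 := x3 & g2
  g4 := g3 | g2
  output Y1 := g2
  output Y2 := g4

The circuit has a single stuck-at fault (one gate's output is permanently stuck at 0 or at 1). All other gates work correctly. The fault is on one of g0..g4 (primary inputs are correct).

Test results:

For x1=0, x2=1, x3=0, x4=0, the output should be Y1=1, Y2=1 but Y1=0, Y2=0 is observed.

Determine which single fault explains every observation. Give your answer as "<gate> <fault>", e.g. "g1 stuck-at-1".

Fault-free values for test 1 (x1=0, x2=1, x3=0, x4=0): g0=1, g1=1, g2=1, g3=0, g4=1, giving Y1=1, Y2=1. Observed Y1=0, Y2=0.
Test 1: faults giving observed Y1=0, Y2=0 are {g2 stuck-at-0}.
Only g2 stuck-at-0 is consistent with every test.

g2 stuck-at-0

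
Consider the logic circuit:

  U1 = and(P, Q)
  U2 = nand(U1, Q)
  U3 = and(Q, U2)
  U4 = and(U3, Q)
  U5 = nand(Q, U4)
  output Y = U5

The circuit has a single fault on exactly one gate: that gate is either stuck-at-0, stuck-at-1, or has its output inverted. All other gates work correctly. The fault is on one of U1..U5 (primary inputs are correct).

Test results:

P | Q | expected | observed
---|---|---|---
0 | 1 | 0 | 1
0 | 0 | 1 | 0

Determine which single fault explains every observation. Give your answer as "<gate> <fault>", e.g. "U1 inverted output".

U5 inverted output

Fault-free values for test 1 (P=0, Q=1): U1=0, U2=1, U3=1, U4=1, U5=0, giving Y=0. Observed 1.
Test 1: faults giving observed 1 are {U1 stuck-at-1, U1 inverted output, U2 stuck-at-0, U2 inverted output, U3 stuck-at-0, U3 inverted output, U4 stuck-at-0, U4 inverted output, U5 stuck-at-1, U5 inverted output}.
Test 2 (P=0, Q=0): fault-free U1=0, U2=1, U3=0, U4=0, U5=1 → 1; observed 0. Eliminates U1 stuck-at-1, U1 inverted output, U2 stuck-at-0, U2 inverted output, U3 stuck-at-0, U3 inverted output, U4 stuck-at-0, U4 inverted output, U5 stuck-at-1.
Only U5 inverted output is consistent with every test.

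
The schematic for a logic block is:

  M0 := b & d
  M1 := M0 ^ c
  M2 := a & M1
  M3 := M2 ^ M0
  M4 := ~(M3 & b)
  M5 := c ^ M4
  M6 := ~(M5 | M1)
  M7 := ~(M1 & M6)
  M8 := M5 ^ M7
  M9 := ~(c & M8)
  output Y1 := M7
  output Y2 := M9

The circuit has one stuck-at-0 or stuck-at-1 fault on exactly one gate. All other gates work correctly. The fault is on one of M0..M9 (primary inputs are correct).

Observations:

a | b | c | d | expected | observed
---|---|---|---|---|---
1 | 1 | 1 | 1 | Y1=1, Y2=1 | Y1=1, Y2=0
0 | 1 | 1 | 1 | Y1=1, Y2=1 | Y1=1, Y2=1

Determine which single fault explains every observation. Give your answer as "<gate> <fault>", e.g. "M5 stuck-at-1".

Fault-free values for test 1 (a=1, b=1, c=1, d=1): M0=1, M1=0, M2=0, M3=1, M4=0, M5=1, M6=0, M7=1, M8=0, M9=1, giving Y1=1, Y2=1. Observed Y1=1, Y2=0.
Test 1: faults giving observed Y1=1, Y2=0 are {M1 stuck-at-1, M2 stuck-at-1, M3 stuck-at-0, M4 stuck-at-1, M5 stuck-at-0, M8 stuck-at-1, M9 stuck-at-0}.
Test 2 (a=0, b=1, c=1, d=1): fault-free M0=1, M1=0, M2=0, M3=1, M4=0, M5=1, M6=0, M7=1, M8=0, M9=1 → Y1=1, Y2=1; observed Y1=1, Y2=1. Eliminates M2 stuck-at-1, M3 stuck-at-0, M4 stuck-at-1, M5 stuck-at-0, M8 stuck-at-1, M9 stuck-at-0.
Only M1 stuck-at-1 is consistent with every test.

M1 stuck-at-1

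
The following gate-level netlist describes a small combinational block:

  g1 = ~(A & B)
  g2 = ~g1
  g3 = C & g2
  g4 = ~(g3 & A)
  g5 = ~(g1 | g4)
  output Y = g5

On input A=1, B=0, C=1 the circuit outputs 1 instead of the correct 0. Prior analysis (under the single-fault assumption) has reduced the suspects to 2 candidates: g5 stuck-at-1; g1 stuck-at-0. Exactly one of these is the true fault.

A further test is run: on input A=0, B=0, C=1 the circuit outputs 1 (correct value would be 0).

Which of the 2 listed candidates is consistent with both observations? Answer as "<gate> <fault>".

Evaluate each candidate on input A=0, B=0, C=1:
  g5 stuck-at-1: g1=1, g2=0, g3=0, g4=1, g5=1 [stuck-at-1] → 1 — matches
  g1 stuck-at-0: g1=0 [stuck-at-0], g2=1, g3=1, g4=1, g5=0 → 0 — eliminated
Only g5 stuck-at-1 reproduces the observed 1.

g5 stuck-at-1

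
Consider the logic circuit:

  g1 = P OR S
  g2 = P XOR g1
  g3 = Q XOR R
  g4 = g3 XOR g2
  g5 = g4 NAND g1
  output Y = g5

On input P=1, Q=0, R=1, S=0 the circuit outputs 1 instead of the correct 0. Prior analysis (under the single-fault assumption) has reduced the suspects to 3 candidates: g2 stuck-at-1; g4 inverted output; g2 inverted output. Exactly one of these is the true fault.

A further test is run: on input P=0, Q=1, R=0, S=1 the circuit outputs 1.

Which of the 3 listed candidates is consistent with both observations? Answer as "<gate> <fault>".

Evaluate each candidate on input P=0, Q=1, R=0, S=1:
  g2 stuck-at-1: g1=1, g2=1 [stuck-at-1], g3=1, g4=0, g5=1 → 1 — matches
  g4 inverted output: g1=1, g2=1, g3=1, g4=1 [inverted output], g5=0 → 0 — eliminated
  g2 inverted output: g1=1, g2=0 [inverted output], g3=1, g4=1, g5=0 → 0 — eliminated
Only g2 stuck-at-1 reproduces the observed 1.

g2 stuck-at-1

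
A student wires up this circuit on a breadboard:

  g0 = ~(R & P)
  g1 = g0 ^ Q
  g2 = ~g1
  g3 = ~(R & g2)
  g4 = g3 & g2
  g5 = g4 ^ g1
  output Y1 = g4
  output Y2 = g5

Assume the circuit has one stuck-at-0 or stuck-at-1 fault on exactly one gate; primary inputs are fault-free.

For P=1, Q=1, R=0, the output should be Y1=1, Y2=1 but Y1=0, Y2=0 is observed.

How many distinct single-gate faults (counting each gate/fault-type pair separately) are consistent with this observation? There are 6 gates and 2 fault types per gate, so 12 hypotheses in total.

3

Fault-free: g0=1, g1=0, g2=1, g3=1, g4=1, g5=1 → Y1=1, Y2=1. Observed Y1=0, Y2=0.
  g0 stuck-at-0: output Y1=0, Y2=1 ✗
  g0 stuck-at-1: output Y1=1, Y2=1 ✗
  g1 stuck-at-0: output Y1=1, Y2=1 ✗
  g1 stuck-at-1: output Y1=0, Y2=1 ✗
  g2 stuck-at-0: output Y1=0, Y2=0 ✓
  g2 stuck-at-1: output Y1=1, Y2=1 ✗
  g3 stuck-at-0: output Y1=0, Y2=0 ✓
  g3 stuck-at-1: output Y1=1, Y2=1 ✗
  g4 stuck-at-0: output Y1=0, Y2=0 ✓
  g4 stuck-at-1: output Y1=1, Y2=1 ✗
  g5 stuck-at-0: output Y1=1, Y2=0 ✗
  g5 stuck-at-1: output Y1=1, Y2=1 ✗
Consistent faults: {g2 stuck-at-0, g3 stuck-at-0, g4 stuck-at-0} — 3 in all.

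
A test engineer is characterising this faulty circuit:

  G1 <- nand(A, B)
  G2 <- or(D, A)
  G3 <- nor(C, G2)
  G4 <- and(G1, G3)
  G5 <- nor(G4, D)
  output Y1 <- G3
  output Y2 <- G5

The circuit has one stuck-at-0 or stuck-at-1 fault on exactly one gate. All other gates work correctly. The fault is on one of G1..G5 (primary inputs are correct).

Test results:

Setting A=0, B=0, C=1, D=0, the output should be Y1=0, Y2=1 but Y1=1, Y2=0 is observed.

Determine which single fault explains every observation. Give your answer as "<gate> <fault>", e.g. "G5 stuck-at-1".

Fault-free values for test 1 (A=0, B=0, C=1, D=0): G1=1, G2=0, G3=0, G4=0, G5=1, giving Y1=0, Y2=1. Observed Y1=1, Y2=0.
Test 1: faults giving observed Y1=1, Y2=0 are {G3 stuck-at-1}.
Only G3 stuck-at-1 is consistent with every test.

G3 stuck-at-1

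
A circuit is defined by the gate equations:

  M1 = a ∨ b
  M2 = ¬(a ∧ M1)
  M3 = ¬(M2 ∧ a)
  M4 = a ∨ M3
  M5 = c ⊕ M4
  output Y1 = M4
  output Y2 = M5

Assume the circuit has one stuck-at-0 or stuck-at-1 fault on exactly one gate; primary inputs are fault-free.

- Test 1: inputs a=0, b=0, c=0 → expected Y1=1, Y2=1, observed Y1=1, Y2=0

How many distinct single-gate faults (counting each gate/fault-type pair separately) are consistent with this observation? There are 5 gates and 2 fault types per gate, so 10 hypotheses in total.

1

Fault-free: M1=0, M2=1, M3=1, M4=1, M5=1 → Y1=1, Y2=1. Observed Y1=1, Y2=0.
  M1 stuck-at-0: output Y1=1, Y2=1 ✗
  M1 stuck-at-1: output Y1=1, Y2=1 ✗
  M2 stuck-at-0: output Y1=1, Y2=1 ✗
  M2 stuck-at-1: output Y1=1, Y2=1 ✗
  M3 stuck-at-0: output Y1=0, Y2=0 ✗
  M3 stuck-at-1: output Y1=1, Y2=1 ✗
  M4 stuck-at-0: output Y1=0, Y2=0 ✗
  M4 stuck-at-1: output Y1=1, Y2=1 ✗
  M5 stuck-at-0: output Y1=1, Y2=0 ✓
  M5 stuck-at-1: output Y1=1, Y2=1 ✗
Consistent faults: {M5 stuck-at-0} — 1 in all.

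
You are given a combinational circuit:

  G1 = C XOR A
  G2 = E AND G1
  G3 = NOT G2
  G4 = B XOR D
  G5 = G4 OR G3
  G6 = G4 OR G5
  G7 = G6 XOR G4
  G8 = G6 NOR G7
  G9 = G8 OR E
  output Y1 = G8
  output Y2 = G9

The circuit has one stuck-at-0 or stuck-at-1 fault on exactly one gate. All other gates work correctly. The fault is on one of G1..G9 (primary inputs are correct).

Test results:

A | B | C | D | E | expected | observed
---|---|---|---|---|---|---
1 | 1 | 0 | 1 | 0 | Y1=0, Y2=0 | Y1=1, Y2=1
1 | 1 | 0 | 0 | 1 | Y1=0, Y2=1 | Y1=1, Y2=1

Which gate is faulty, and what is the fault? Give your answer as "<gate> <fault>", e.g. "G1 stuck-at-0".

G8 stuck-at-1

Fault-free values for test 1 (A=1, B=1, C=0, D=1, E=0): G1=1, G2=0, G3=1, G4=0, G5=1, G6=1, G7=1, G8=0, G9=0, giving Y1=0, Y2=0. Observed Y1=1, Y2=1.
Test 1: faults giving observed Y1=1, Y2=1 are {G2 stuck-at-1, G3 stuck-at-0, G5 stuck-at-0, G6 stuck-at-0, G8 stuck-at-1}.
Test 2 (A=1, B=1, C=0, D=0, E=1): fault-free G1=1, G2=1, G3=0, G4=1, G5=1, G6=1, G7=0, G8=0, G9=1 → Y1=0, Y2=1; observed Y1=1, Y2=1. Eliminates G2 stuck-at-1, G3 stuck-at-0, G5 stuck-at-0, G6 stuck-at-0.
Only G8 stuck-at-1 is consistent with every test.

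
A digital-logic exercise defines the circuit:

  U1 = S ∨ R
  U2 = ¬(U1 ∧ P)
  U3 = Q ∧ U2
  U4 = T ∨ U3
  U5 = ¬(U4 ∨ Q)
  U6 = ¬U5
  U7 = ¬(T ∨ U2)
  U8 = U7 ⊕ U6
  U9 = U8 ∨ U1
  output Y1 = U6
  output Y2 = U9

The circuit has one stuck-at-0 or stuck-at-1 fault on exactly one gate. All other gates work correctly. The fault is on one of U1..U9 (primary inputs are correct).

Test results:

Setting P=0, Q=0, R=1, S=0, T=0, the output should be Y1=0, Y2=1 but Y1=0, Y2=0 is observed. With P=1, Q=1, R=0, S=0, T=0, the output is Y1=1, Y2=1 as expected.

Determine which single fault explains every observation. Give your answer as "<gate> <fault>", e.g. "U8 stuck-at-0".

U1 stuck-at-0

Fault-free values for test 1 (P=0, Q=0, R=1, S=0, T=0): U1=1, U2=1, U3=0, U4=0, U5=1, U6=0, U7=0, U8=0, U9=1, giving Y1=0, Y2=1. Observed Y1=0, Y2=0.
Test 1: faults giving observed Y1=0, Y2=0 are {U1 stuck-at-0, U9 stuck-at-0}.
Test 2 (P=1, Q=1, R=0, S=0, T=0): fault-free U1=0, U2=1, U3=1, U4=1, U5=0, U6=1, U7=0, U8=1, U9=1 → Y1=1, Y2=1; observed Y1=1, Y2=1. Eliminates U9 stuck-at-0.
Only U1 stuck-at-0 is consistent with every test.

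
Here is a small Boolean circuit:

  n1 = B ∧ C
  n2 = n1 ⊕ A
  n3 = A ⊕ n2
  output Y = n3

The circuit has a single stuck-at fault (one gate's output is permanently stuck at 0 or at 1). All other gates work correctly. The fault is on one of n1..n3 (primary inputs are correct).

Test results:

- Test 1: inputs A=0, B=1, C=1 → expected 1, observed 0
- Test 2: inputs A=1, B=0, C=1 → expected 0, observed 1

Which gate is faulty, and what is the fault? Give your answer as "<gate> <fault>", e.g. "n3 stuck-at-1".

n2 stuck-at-0

Fault-free values for test 1 (A=0, B=1, C=1): n1=1, n2=1, n3=1, giving Y=1. Observed 0.
Test 1: faults giving observed 0 are {n1 stuck-at-0, n2 stuck-at-0, n3 stuck-at-0}.
Test 2 (A=1, B=0, C=1): fault-free n1=0, n2=1, n3=0 → 0; observed 1. Eliminates n1 stuck-at-0, n3 stuck-at-0.
Only n2 stuck-at-0 is consistent with every test.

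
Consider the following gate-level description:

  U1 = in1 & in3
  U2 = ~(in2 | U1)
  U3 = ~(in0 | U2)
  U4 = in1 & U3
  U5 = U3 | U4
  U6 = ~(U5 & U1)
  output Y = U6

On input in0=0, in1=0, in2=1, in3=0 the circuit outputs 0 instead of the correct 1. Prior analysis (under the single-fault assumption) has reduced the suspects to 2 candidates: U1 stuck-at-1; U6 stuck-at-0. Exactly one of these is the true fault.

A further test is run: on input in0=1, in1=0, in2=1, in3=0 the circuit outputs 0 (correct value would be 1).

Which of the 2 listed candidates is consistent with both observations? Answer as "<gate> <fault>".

Evaluate each candidate on input in0=1, in1=0, in2=1, in3=0:
  U1 stuck-at-1: U1=1 [stuck-at-1], U2=0, U3=0, U4=0, U5=0, U6=1 → 1 — eliminated
  U6 stuck-at-0: U1=0, U2=0, U3=0, U4=0, U5=0, U6=0 [stuck-at-0] → 0 — matches
Only U6 stuck-at-0 reproduces the observed 0.

U6 stuck-at-0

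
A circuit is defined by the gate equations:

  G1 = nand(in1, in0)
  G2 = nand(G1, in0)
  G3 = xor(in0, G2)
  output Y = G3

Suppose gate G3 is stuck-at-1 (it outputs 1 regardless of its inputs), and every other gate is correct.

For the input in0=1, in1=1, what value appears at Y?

1

Propagate with G3 forced: G1=0, G2=1, G3=1 [stuck-at-1].
So Y = 1. (Without the fault it would be 0.)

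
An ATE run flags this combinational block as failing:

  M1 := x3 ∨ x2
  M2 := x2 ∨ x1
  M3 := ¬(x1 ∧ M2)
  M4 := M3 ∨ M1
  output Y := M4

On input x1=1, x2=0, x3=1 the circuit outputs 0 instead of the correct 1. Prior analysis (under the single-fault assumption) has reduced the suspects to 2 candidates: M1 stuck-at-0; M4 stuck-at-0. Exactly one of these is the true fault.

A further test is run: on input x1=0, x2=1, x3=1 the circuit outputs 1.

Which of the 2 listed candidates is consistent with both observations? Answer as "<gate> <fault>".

M1 stuck-at-0

Evaluate each candidate on input x1=0, x2=1, x3=1:
  M1 stuck-at-0: M1=0 [stuck-at-0], M2=1, M3=1, M4=1 → 1 — matches
  M4 stuck-at-0: M1=1, M2=1, M3=1, M4=0 [stuck-at-0] → 0 — eliminated
Only M1 stuck-at-0 reproduces the observed 1.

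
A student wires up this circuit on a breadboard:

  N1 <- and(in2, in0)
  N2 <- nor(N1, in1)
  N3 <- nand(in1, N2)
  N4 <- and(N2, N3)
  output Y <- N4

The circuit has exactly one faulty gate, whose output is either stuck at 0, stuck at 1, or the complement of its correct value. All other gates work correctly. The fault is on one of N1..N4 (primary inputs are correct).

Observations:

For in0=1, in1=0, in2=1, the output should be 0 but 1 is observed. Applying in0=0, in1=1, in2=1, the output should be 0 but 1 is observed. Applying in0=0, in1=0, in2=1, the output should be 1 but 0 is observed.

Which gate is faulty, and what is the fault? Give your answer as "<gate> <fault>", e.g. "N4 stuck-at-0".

Fault-free values for test 1 (in0=1, in1=0, in2=1): N1=1, N2=0, N3=1, N4=0, giving Y=0. Observed 1.
Test 1: faults giving observed 1 are {N1 stuck-at-0, N1 inverted output, N2 stuck-at-1, N2 inverted output, N4 stuck-at-1, N4 inverted output}.
Test 2 (in0=0, in1=1, in2=1): fault-free N1=0, N2=0, N3=1, N4=0 → 0; observed 1. Eliminates N1 stuck-at-0, N1 inverted output, N2 stuck-at-1, N2 inverted output.
Test 3 (in0=0, in1=0, in2=1): fault-free N1=0, N2=1, N3=1, N4=1 → 1; observed 0. Eliminates N4 stuck-at-1.
Only N4 inverted output is consistent with every test.

N4 inverted output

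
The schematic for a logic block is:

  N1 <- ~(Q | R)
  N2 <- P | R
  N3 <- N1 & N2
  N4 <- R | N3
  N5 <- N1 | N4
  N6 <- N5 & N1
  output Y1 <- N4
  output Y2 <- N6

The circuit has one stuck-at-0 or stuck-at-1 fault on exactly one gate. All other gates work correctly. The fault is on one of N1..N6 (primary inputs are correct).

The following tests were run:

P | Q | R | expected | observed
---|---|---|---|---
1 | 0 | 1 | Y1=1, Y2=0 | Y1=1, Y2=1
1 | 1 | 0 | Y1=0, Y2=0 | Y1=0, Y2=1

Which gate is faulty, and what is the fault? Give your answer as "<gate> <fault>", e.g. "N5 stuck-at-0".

Fault-free values for test 1 (P=1, Q=0, R=1): N1=0, N2=1, N3=0, N4=1, N5=1, N6=0, giving Y1=1, Y2=0. Observed Y1=1, Y2=1.
Test 1: faults giving observed Y1=1, Y2=1 are {N1 stuck-at-1, N6 stuck-at-1}.
Test 2 (P=1, Q=1, R=0): fault-free N1=0, N2=1, N3=0, N4=0, N5=0, N6=0 → Y1=0, Y2=0; observed Y1=0, Y2=1. Eliminates N1 stuck-at-1.
Only N6 stuck-at-1 is consistent with every test.

N6 stuck-at-1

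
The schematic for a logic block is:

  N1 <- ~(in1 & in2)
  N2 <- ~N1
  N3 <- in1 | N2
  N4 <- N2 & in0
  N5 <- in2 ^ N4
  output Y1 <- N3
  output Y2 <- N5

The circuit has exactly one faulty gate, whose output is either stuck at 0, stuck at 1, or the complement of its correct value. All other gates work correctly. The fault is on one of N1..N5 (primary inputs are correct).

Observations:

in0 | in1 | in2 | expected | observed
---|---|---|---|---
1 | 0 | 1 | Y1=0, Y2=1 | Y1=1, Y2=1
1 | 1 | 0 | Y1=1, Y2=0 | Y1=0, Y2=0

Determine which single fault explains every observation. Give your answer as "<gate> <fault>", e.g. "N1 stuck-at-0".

N3 inverted output

Fault-free values for test 1 (in0=1, in1=0, in2=1): N1=1, N2=0, N3=0, N4=0, N5=1, giving Y1=0, Y2=1. Observed Y1=1, Y2=1.
Test 1: faults giving observed Y1=1, Y2=1 are {N3 stuck-at-1, N3 inverted output}.
Test 2 (in0=1, in1=1, in2=0): fault-free N1=1, N2=0, N3=1, N4=0, N5=0 → Y1=1, Y2=0; observed Y1=0, Y2=0. Eliminates N3 stuck-at-1.
Only N3 inverted output is consistent with every test.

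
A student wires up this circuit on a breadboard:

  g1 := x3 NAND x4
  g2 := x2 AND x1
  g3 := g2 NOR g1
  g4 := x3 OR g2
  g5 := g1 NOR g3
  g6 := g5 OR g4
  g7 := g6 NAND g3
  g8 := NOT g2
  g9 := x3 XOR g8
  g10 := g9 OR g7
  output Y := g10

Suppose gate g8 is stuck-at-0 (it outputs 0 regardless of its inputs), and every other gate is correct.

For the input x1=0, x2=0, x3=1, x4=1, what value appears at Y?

Propagate with g8 forced: g1=0, g2=0, g3=1, g4=1, g5=0, g6=1, g7=0, g8=0 [stuck-at-0], g9=1, g10=1.
So Y = 1. (Without the fault it would be 0.)

1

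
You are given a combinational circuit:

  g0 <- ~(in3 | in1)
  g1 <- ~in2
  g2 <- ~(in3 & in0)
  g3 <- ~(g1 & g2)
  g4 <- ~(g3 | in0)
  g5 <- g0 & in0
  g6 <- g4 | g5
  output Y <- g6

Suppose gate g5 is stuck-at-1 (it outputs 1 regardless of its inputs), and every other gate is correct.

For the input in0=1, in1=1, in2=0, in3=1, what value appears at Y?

Propagate with g5 forced: g0=0, g1=1, g2=0, g3=1, g4=0, g5=1 [stuck-at-1], g6=1.
So Y = 1. (Without the fault it would be 0.)

1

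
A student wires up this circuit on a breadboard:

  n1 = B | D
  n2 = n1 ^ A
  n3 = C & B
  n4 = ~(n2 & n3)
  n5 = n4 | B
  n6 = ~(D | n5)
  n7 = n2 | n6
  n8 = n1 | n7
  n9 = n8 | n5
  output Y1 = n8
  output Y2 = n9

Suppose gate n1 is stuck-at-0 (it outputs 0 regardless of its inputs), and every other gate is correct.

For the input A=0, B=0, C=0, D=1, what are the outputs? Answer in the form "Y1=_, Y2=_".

Propagate with n1 forced: n1=0 [stuck-at-0], n2=0, n3=0, n4=1, n5=1, n6=0, n7=0, n8=0, n9=1.
So the outputs are Y1=0, Y2=1. (Without the fault they would be Y1=1, Y2=1.)

Y1=0, Y2=1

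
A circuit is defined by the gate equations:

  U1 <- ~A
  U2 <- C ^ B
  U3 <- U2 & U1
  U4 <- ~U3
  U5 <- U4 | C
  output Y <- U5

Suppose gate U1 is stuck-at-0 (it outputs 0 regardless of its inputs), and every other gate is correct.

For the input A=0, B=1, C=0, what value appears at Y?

Propagate with U1 forced: U1=0 [stuck-at-0], U2=1, U3=0, U4=1, U5=1.
So Y = 1. (Without the fault it would be 0.)

1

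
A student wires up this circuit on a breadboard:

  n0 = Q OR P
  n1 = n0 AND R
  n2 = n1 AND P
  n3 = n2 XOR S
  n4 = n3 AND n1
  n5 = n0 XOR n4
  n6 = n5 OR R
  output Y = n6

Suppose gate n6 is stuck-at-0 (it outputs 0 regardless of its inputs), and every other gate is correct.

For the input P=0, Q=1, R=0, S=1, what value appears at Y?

0

Propagate with n6 forced: n0=1, n1=0, n2=0, n3=1, n4=0, n5=1, n6=0 [stuck-at-0].
So Y = 0. (Without the fault it would be 1.)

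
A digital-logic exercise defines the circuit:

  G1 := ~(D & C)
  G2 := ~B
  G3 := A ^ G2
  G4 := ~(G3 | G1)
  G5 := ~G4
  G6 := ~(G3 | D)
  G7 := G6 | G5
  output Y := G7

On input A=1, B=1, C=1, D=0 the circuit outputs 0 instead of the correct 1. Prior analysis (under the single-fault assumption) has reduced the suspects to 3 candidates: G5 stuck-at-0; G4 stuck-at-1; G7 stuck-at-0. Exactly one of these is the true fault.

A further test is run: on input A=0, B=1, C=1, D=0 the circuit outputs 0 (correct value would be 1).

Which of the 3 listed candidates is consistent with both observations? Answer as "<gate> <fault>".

G7 stuck-at-0

Evaluate each candidate on input A=0, B=1, C=1, D=0:
  G5 stuck-at-0: G1=1, G2=0, G3=0, G4=0, G5=0 [stuck-at-0], G6=1, G7=1 → 1 — eliminated
  G4 stuck-at-1: G1=1, G2=0, G3=0, G4=1 [stuck-at-1], G5=0, G6=1, G7=1 → 1 — eliminated
  G7 stuck-at-0: G1=1, G2=0, G3=0, G4=0, G5=1, G6=1, G7=0 [stuck-at-0] → 0 — matches
Only G7 stuck-at-0 reproduces the observed 0.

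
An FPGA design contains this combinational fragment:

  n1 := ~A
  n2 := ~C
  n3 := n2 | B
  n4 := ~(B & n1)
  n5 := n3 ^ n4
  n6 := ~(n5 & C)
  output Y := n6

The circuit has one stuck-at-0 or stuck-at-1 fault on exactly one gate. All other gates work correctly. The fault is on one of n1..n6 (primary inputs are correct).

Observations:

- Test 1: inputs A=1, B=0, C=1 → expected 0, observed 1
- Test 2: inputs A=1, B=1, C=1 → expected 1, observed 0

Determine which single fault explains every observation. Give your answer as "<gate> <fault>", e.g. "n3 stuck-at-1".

n4 stuck-at-0

Fault-free values for test 1 (A=1, B=0, C=1): n1=0, n2=0, n3=0, n4=1, n5=1, n6=0, giving Y=0. Observed 1.
Test 1: faults giving observed 1 are {n2 stuck-at-1, n3 stuck-at-1, n4 stuck-at-0, n5 stuck-at-0, n6 stuck-at-1}.
Test 2 (A=1, B=1, C=1): fault-free n1=0, n2=0, n3=1, n4=1, n5=0, n6=1 → 1; observed 0. Eliminates n2 stuck-at-1, n3 stuck-at-1, n5 stuck-at-0, n6 stuck-at-1.
Only n4 stuck-at-0 is consistent with every test.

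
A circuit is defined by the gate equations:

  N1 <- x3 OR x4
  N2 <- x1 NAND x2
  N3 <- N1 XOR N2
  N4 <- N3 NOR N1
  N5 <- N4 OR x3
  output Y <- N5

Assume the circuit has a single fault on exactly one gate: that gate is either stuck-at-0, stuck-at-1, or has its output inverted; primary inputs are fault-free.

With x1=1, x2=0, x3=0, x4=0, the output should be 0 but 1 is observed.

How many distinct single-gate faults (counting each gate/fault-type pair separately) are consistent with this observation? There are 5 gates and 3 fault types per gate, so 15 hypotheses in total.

Fault-free: N1=0, N2=1, N3=1, N4=0, N5=0 → 0. Observed 1.
  N1: none of the 3 fault types match ✗
  N2: stuck-at-0, inverted output ✓; others ✗
  N3: stuck-at-0, inverted output ✓; others ✗
  N4: stuck-at-1, inverted output ✓; others ✗
  N5: stuck-at-1, inverted output ✓; others ✗
Consistent faults: {N2 stuck-at-0, N2 inverted output, N3 stuck-at-0, N3 inverted output, N4 stuck-at-1, N4 inverted output, N5 stuck-at-1, N5 inverted output} — 8 in all.

8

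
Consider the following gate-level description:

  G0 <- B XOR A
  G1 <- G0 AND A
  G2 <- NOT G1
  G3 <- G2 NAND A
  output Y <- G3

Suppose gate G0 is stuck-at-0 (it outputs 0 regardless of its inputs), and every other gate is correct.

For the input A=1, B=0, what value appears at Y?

Propagate with G0 forced: G0=0 [stuck-at-0], G1=0, G2=1, G3=0.
So Y = 0. (Without the fault it would be 1.)

0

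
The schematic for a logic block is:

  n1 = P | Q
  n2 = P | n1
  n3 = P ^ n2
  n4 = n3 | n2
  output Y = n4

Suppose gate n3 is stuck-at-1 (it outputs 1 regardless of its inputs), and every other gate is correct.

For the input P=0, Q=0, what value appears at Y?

Propagate with n3 forced: n1=0, n2=0, n3=1 [stuck-at-1], n4=1.
So Y = 1. (Without the fault it would be 0.)

1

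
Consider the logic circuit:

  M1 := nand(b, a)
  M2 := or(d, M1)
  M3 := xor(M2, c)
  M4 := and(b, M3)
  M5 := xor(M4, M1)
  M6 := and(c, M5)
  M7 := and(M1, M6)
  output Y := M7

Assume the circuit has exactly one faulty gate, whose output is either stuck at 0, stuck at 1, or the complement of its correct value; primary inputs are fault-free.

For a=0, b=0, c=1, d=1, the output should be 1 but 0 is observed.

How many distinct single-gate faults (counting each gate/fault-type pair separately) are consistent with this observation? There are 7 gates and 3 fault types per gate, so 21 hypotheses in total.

Fault-free: M1=1, M2=1, M3=0, M4=0, M5=1, M6=1, M7=1 → 1. Observed 0.
  M1: stuck-at-0, inverted output ✓; others ✗
  M2: none of the 3 fault types match ✗
  M3: none of the 3 fault types match ✗
  M4: stuck-at-1, inverted output ✓; others ✗
  M5: stuck-at-0, inverted output ✓; others ✗
  M6: stuck-at-0, inverted output ✓; others ✗
  M7: stuck-at-0, inverted output ✓; others ✗
Consistent faults: {M1 stuck-at-0, M1 inverted output, M4 stuck-at-1, M4 inverted output, M5 stuck-at-0, M5 inverted output, M6 stuck-at-0, M6 inverted output, M7 stuck-at-0, M7 inverted output} — 10 in all.

10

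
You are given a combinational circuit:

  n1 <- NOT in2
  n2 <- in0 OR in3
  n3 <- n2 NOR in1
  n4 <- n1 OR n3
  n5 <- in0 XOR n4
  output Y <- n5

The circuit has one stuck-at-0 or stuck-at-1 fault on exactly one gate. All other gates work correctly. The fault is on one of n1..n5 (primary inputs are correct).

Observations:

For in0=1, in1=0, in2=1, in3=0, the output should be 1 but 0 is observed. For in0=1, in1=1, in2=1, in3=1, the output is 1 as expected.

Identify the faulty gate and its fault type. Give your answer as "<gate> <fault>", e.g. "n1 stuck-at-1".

Fault-free values for test 1 (in0=1, in1=0, in2=1, in3=0): n1=0, n2=1, n3=0, n4=0, n5=1, giving Y=1. Observed 0.
Test 1: faults giving observed 0 are {n1 stuck-at-1, n2 stuck-at-0, n3 stuck-at-1, n4 stuck-at-1, n5 stuck-at-0}.
Test 2 (in0=1, in1=1, in2=1, in3=1): fault-free n1=0, n2=1, n3=0, n4=0, n5=1 → 1; observed 1. Eliminates n1 stuck-at-1, n3 stuck-at-1, n4 stuck-at-1, n5 stuck-at-0.
Only n2 stuck-at-0 is consistent with every test.

n2 stuck-at-0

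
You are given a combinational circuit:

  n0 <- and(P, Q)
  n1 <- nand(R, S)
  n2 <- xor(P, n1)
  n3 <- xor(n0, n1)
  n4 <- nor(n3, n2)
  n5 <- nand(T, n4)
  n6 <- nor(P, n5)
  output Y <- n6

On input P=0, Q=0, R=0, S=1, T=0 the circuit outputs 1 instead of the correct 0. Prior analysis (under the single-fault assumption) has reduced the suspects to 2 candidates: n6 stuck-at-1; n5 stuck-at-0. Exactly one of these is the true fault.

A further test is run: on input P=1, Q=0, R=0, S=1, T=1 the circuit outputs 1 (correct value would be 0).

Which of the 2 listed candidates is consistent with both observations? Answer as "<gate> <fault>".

n6 stuck-at-1

Evaluate each candidate on input P=1, Q=0, R=0, S=1, T=1:
  n6 stuck-at-1: n0=0, n1=1, n2=0, n3=1, n4=0, n5=1, n6=1 [stuck-at-1] → 1 — matches
  n5 stuck-at-0: n0=0, n1=1, n2=0, n3=1, n4=0, n5=0 [stuck-at-0], n6=0 → 0 — eliminated
Only n6 stuck-at-1 reproduces the observed 1.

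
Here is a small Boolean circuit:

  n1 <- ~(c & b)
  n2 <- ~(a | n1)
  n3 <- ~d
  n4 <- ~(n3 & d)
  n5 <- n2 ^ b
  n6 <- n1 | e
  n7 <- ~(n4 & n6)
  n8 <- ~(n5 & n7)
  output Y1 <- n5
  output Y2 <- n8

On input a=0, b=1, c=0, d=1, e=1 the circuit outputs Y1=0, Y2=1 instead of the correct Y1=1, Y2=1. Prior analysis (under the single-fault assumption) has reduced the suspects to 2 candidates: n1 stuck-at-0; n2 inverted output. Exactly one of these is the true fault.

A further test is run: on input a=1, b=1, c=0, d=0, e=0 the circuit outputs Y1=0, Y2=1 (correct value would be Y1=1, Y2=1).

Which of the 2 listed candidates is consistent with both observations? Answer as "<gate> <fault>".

Evaluate each candidate on input a=1, b=1, c=0, d=0, e=0:
  n1 stuck-at-0: n1=0 [stuck-at-0], n2=0, n3=1, n4=1, n5=1, n6=0, n7=1, n8=0 → Y1=1, Y2=0 — eliminated
  n2 inverted output: n1=1, n2=1 [inverted output], n3=1, n4=1, n5=0, n6=1, n7=0, n8=1 → Y1=0, Y2=1 — matches
Only n2 inverted output reproduces the observed Y1=0, Y2=1.

n2 inverted output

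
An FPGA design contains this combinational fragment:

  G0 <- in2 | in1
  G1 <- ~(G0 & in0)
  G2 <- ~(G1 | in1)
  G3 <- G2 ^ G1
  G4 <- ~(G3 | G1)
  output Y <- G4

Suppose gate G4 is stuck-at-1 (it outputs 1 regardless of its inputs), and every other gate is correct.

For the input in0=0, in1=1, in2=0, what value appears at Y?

1

Propagate with G4 forced: G0=1, G1=1, G2=0, G3=1, G4=1 [stuck-at-1].
So Y = 1. (Without the fault it would be 0.)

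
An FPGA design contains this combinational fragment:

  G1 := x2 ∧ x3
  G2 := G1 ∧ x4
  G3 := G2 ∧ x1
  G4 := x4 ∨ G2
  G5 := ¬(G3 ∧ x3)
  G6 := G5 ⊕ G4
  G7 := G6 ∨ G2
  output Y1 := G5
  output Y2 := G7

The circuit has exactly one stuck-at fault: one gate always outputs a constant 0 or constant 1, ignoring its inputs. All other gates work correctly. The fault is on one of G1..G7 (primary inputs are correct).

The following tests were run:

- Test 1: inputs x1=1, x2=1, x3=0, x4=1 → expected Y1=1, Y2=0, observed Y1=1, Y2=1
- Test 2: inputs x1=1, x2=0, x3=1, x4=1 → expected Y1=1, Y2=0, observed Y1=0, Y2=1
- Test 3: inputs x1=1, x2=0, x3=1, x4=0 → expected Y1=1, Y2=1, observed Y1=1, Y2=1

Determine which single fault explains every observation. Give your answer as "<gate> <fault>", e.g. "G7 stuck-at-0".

G1 stuck-at-1

Fault-free values for test 1 (x1=1, x2=1, x3=0, x4=1): G1=0, G2=0, G3=0, G4=1, G5=1, G6=0, G7=0, giving Y1=1, Y2=0. Observed Y1=1, Y2=1.
Test 1: faults giving observed Y1=1, Y2=1 are {G1 stuck-at-1, G2 stuck-at-1, G4 stuck-at-0, G6 stuck-at-1, G7 stuck-at-1}.
Test 2 (x1=1, x2=0, x3=1, x4=1): fault-free G1=0, G2=0, G3=0, G4=1, G5=1, G6=0, G7=0 → Y1=1, Y2=0; observed Y1=0, Y2=1. Eliminates G4 stuck-at-0, G6 stuck-at-1, G7 stuck-at-1.
Test 3 (x1=1, x2=0, x3=1, x4=0): fault-free G1=0, G2=0, G3=0, G4=0, G5=1, G6=1, G7=1 → Y1=1, Y2=1; observed Y1=1, Y2=1. Eliminates G2 stuck-at-1.
Only G1 stuck-at-1 is consistent with every test.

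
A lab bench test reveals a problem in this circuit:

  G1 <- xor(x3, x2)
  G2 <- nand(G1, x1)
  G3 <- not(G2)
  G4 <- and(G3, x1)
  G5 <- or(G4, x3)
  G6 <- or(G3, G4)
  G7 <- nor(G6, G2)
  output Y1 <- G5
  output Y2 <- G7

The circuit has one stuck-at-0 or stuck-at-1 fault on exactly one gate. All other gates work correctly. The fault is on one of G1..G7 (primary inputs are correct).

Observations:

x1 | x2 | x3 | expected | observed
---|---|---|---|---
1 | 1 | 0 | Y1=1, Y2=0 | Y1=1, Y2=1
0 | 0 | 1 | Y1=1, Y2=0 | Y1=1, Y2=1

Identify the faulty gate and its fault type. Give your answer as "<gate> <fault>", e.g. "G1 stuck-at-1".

G7 stuck-at-1

Fault-free values for test 1 (x1=1, x2=1, x3=0): G1=1, G2=0, G3=1, G4=1, G5=1, G6=1, G7=0, giving Y1=1, Y2=0. Observed Y1=1, Y2=1.
Test 1: faults giving observed Y1=1, Y2=1 are {G6 stuck-at-0, G7 stuck-at-1}.
Test 2 (x1=0, x2=0, x3=1): fault-free G1=1, G2=1, G3=0, G4=0, G5=1, G6=0, G7=0 → Y1=1, Y2=0; observed Y1=1, Y2=1. Eliminates G6 stuck-at-0.
Only G7 stuck-at-1 is consistent with every test.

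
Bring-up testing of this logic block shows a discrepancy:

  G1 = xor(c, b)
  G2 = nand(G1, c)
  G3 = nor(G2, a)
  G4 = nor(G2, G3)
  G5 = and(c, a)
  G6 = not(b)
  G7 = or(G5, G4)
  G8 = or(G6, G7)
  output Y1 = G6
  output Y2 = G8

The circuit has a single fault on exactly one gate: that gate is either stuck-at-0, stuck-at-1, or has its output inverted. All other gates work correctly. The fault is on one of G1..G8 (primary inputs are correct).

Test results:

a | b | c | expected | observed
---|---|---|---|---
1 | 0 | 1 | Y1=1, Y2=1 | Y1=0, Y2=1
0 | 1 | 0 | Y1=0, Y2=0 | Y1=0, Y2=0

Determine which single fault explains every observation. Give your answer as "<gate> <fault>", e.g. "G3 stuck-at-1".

G6 stuck-at-0

Fault-free values for test 1 (a=1, b=0, c=1): G1=1, G2=0, G3=0, G4=1, G5=1, G6=1, G7=1, G8=1, giving Y1=1, Y2=1. Observed Y1=0, Y2=1.
Test 1: faults giving observed Y1=0, Y2=1 are {G6 stuck-at-0, G6 inverted output}.
Test 2 (a=0, b=1, c=0): fault-free G1=1, G2=1, G3=0, G4=0, G5=0, G6=0, G7=0, G8=0 → Y1=0, Y2=0; observed Y1=0, Y2=0. Eliminates G6 inverted output.
Only G6 stuck-at-0 is consistent with every test.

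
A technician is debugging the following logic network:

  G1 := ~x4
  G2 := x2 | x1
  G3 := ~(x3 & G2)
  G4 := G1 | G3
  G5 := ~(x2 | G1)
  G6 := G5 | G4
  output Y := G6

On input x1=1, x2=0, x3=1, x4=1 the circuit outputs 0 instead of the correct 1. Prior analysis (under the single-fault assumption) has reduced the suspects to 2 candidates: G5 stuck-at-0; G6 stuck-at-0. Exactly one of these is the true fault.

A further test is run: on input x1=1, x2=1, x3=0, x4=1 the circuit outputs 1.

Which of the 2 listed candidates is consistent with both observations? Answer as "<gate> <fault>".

Evaluate each candidate on input x1=1, x2=1, x3=0, x4=1:
  G5 stuck-at-0: G1=0, G2=1, G3=1, G4=1, G5=0 [stuck-at-0], G6=1 → 1 — matches
  G6 stuck-at-0: G1=0, G2=1, G3=1, G4=1, G5=0, G6=0 [stuck-at-0] → 0 — eliminated
Only G5 stuck-at-0 reproduces the observed 1.

G5 stuck-at-0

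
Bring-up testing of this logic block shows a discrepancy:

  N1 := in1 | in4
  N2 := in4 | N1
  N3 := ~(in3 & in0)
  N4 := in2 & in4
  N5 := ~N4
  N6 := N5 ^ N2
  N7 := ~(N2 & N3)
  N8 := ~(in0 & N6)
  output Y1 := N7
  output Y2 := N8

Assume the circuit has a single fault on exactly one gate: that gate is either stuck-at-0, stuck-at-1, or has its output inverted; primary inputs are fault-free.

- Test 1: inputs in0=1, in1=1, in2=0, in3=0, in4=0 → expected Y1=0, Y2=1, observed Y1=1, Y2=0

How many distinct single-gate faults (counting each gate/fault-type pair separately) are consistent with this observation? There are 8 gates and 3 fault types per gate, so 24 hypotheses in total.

Fault-free: N1=1, N2=1, N3=1, N4=0, N5=1, N6=0, N7=0, N8=1 → Y1=0, Y2=1. Observed Y1=1, Y2=0.
  N1: stuck-at-0, inverted output ✓; others ✗
  N2: stuck-at-0, inverted output ✓; others ✗
  N3: none of the 3 fault types match ✗
  N4: none of the 3 fault types match ✗
  N5: none of the 3 fault types match ✗
  N6: none of the 3 fault types match ✗
  N7: none of the 3 fault types match ✗
  N8: none of the 3 fault types match ✗
Consistent faults: {N1 stuck-at-0, N1 inverted output, N2 stuck-at-0, N2 inverted output} — 4 in all.

4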